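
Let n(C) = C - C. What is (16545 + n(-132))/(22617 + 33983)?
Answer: 3309/11320 ≈ 0.29231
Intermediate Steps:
n(C) = 0
(16545 + n(-132))/(22617 + 33983) = (16545 + 0)/(22617 + 33983) = 16545/56600 = 16545*(1/56600) = 3309/11320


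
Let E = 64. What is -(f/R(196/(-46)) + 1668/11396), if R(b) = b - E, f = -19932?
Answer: -653369427/2236465 ≈ -292.14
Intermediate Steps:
R(b) = -64 + b (R(b) = b - 1*64 = b - 64 = -64 + b)
-(f/R(196/(-46)) + 1668/11396) = -(-19932/(-64 + 196/(-46)) + 1668/11396) = -(-19932/(-64 + 196*(-1/46)) + 1668*(1/11396)) = -(-19932/(-64 - 98/23) + 417/2849) = -(-19932/(-1570/23) + 417/2849) = -(-19932*(-23/1570) + 417/2849) = -(229218/785 + 417/2849) = -1*653369427/2236465 = -653369427/2236465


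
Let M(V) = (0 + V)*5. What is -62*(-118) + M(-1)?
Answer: 7311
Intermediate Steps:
M(V) = 5*V (M(V) = V*5 = 5*V)
-62*(-118) + M(-1) = -62*(-118) + 5*(-1) = 7316 - 5 = 7311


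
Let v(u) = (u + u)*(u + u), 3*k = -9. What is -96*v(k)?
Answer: -3456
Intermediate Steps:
k = -3 (k = (⅓)*(-9) = -3)
v(u) = 4*u² (v(u) = (2*u)*(2*u) = 4*u²)
-96*v(k) = -384*(-3)² = -384*9 = -96*36 = -3456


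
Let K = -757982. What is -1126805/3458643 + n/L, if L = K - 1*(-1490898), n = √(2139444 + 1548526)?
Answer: -1126805/3458643 + √3687970/732916 ≈ -0.32317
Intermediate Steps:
n = √3687970 ≈ 1920.4
L = 732916 (L = -757982 - 1*(-1490898) = -757982 + 1490898 = 732916)
-1126805/3458643 + n/L = -1126805/3458643 + √3687970/732916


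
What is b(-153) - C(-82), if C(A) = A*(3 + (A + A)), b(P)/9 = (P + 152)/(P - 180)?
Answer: -488473/37 ≈ -13202.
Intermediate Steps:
b(P) = 9*(152 + P)/(-180 + P) (b(P) = 9*((P + 152)/(P - 180)) = 9*((152 + P)/(-180 + P)) = 9*(152 + P)/(-180 + P))
C(A) = A*(3 + 2*A)
b(-153) - C(-82) = 9*(152 - 153)/(-180 - 153) - (-82)*(3 + 2*(-82)) = 9*(-1)/(-333) - (-82)*(3 - 164) = 9*(-1/333)*(-1) - (-82)*(-161) = 1/37 - 1*13202 = 1/37 - 13202 = -488473/37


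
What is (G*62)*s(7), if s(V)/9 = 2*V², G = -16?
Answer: -874944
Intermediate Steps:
s(V) = 18*V² (s(V) = 9*(2*V²) = 18*V²)
(G*62)*s(7) = (-16*62)*(18*7²) = -17856*49 = -992*882 = -874944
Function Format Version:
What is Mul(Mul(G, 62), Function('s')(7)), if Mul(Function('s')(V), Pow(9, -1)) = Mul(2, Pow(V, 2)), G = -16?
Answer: -874944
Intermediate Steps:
Function('s')(V) = Mul(18, Pow(V, 2)) (Function('s')(V) = Mul(9, Mul(2, Pow(V, 2))) = Mul(18, Pow(V, 2)))
Mul(Mul(G, 62), Function('s')(7)) = Mul(Mul(-16, 62), Mul(18, Pow(7, 2))) = Mul(-992, Mul(18, 49)) = Mul(-992, 882) = -874944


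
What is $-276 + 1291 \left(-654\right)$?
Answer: $-844590$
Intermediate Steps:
$-276 + 1291 \left(-654\right) = -276 - 844314 = -844590$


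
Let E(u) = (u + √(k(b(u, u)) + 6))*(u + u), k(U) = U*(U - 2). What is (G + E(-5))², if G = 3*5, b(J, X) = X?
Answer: 8325 - 1300*√41 ≈ 0.93849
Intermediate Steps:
k(U) = U*(-2 + U)
G = 15
E(u) = 2*u*(u + √(6 + u*(-2 + u))) (E(u) = (u + √(u*(-2 + u) + 6))*(u + u) = (u + √(6 + u*(-2 + u)))*(2*u) = 2*u*(u + √(6 + u*(-2 + u))))
(G + E(-5))² = (15 + 2*(-5)*(-5 + √(6 - 5*(-2 - 5))))² = (15 + 2*(-5)*(-5 + √(6 - 5*(-7))))² = (15 + 2*(-5)*(-5 + √(6 + 35)))² = (15 + 2*(-5)*(-5 + √41))² = (15 + (50 - 10*√41))² = (65 - 10*√41)²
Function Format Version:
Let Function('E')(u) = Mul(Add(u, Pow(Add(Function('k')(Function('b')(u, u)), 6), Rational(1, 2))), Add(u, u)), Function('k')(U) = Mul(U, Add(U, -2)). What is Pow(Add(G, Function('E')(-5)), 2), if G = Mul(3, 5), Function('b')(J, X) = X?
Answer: Add(8325, Mul(-1300, Pow(41, Rational(1, 2)))) ≈ 0.93849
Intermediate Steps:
Function('k')(U) = Mul(U, Add(-2, U))
G = 15
Function('E')(u) = Mul(2, u, Add(u, Pow(Add(6, Mul(u, Add(-2, u))), Rational(1, 2)))) (Function('E')(u) = Mul(Add(u, Pow(Add(Mul(u, Add(-2, u)), 6), Rational(1, 2))), Add(u, u)) = Mul(Add(u, Pow(Add(6, Mul(u, Add(-2, u))), Rational(1, 2))), Mul(2, u)) = Mul(2, u, Add(u, Pow(Add(6, Mul(u, Add(-2, u))), Rational(1, 2)))))
Pow(Add(G, Function('E')(-5)), 2) = Pow(Add(15, Mul(2, -5, Add(-5, Pow(Add(6, Mul(-5, Add(-2, -5))), Rational(1, 2))))), 2) = Pow(Add(15, Mul(2, -5, Add(-5, Pow(Add(6, Mul(-5, -7)), Rational(1, 2))))), 2) = Pow(Add(15, Mul(2, -5, Add(-5, Pow(Add(6, 35), Rational(1, 2))))), 2) = Pow(Add(15, Mul(2, -5, Add(-5, Pow(41, Rational(1, 2))))), 2) = Pow(Add(15, Add(50, Mul(-10, Pow(41, Rational(1, 2))))), 2) = Pow(Add(65, Mul(-10, Pow(41, Rational(1, 2)))), 2)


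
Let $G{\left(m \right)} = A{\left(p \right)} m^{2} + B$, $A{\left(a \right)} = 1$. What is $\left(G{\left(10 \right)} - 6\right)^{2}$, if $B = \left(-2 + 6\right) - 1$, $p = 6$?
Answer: $9409$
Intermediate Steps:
$B = 3$ ($B = 4 - 1 = 3$)
$G{\left(m \right)} = 3 + m^{2}$ ($G{\left(m \right)} = 1 m^{2} + 3 = m^{2} + 3 = 3 + m^{2}$)
$\left(G{\left(10 \right)} - 6\right)^{2} = \left(\left(3 + 10^{2}\right) - 6\right)^{2} = \left(\left(3 + 100\right) - 6\right)^{2} = \left(103 - 6\right)^{2} = 97^{2} = 9409$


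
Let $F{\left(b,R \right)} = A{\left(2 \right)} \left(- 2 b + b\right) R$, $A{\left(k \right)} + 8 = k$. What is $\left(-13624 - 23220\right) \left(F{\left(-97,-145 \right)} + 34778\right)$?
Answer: $-4390625792$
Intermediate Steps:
$A{\left(k \right)} = -8 + k$
$F{\left(b,R \right)} = 6 R b$ ($F{\left(b,R \right)} = \left(-8 + 2\right) \left(- 2 b + b\right) R = - 6 \left(- b\right) R = 6 b R = 6 R b$)
$\left(-13624 - 23220\right) \left(F{\left(-97,-145 \right)} + 34778\right) = \left(-13624 - 23220\right) \left(6 \left(-145\right) \left(-97\right) + 34778\right) = - 36844 \left(84390 + 34778\right) = \left(-36844\right) 119168 = -4390625792$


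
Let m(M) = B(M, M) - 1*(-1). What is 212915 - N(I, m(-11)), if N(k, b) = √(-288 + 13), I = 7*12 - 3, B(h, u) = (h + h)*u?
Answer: 212915 - 5*I*√11 ≈ 2.1292e+5 - 16.583*I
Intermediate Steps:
B(h, u) = 2*h*u (B(h, u) = (2*h)*u = 2*h*u)
I = 81 (I = 84 - 3 = 81)
m(M) = 1 + 2*M² (m(M) = 2*M*M - 1*(-1) = 2*M² + 1 = 1 + 2*M²)
N(k, b) = 5*I*√11 (N(k, b) = √(-275) = 5*I*√11)
212915 - N(I, m(-11)) = 212915 - 5*I*√11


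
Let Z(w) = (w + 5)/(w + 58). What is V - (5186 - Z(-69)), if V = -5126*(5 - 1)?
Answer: -282526/11 ≈ -25684.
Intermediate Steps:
Z(w) = (5 + w)/(58 + w)
V = -20504 (V = -5126*4 = -20504)
V - (5186 - Z(-69)) = -20504 - (5186 - (5 - 69)/(58 - 69)) = -20504 - (5186 - (-64)/(-11)) = -20504 - (5186 - (-1)*(-64)/11) = -20504 - (5186 - 1*64/11) = -20504 - (5186 - 64/11) = -20504 - 1*56982/11 = -20504 - 56982/11 = -282526/11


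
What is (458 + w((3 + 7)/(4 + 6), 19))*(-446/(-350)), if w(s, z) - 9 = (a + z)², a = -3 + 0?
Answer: 161229/175 ≈ 921.31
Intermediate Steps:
a = -3
w(s, z) = 9 + (-3 + z)²
(458 + w((3 + 7)/(4 + 6), 19))*(-446/(-350)) = (458 + (9 + (-3 + 19)²))*(-446/(-350)) = (458 + (9 + 16²))*(-446*(-1/350)) = (458 + (9 + 256))*(223/175) = (458 + 265)*(223/175) = 723*(223/175) = 161229/175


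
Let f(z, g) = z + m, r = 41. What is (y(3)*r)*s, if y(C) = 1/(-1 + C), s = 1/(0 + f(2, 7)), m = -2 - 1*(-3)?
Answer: 41/6 ≈ 6.8333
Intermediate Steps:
m = 1 (m = -2 + 3 = 1)
f(z, g) = 1 + z (f(z, g) = z + 1 = 1 + z)
s = 1/3 (s = 1/(0 + (1 + 2)) = 1/(0 + 3) = 1/3 ≈ 0.33333)
(y(3)*r)*s = (41/(-1 + 3))*(1/3) = (41/2)*(1/3) = 41/6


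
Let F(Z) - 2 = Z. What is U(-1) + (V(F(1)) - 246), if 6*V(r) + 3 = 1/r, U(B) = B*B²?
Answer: -2227/9 ≈ -247.44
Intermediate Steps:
F(Z) = 2 + Z
U(B) = B³
V(r) = -½ + 1/(6*r)
U(-1) + (V(F(1)) - 246) = (-1)³ + ((1 - 3*(2 + 1))/(6*(2 + 1)) - 246) = -1 + ((⅙)*(1 - 3*3)/3 - 246) = -1 + ((⅙)*(⅓)*(1 - 9) - 246) = -1 + ((⅙)*(⅓)*(-8) - 246) = -1 + (-4/9 - 246) = -1 - 2218/9 = -2227/9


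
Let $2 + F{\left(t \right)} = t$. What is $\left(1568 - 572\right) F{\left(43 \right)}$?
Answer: $40836$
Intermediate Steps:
$F{\left(t \right)} = -2 + t$
$\left(1568 - 572\right) F{\left(43 \right)} = \left(1568 - 572\right) \left(-2 + 43\right) = 996 \cdot 41 = 40836$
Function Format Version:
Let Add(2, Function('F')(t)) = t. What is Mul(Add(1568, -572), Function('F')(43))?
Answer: 40836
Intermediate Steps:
Function('F')(t) = Add(-2, t)
Mul(Add(1568, -572), Function('F')(43)) = Mul(Add(1568, -572), Add(-2, 43)) = Mul(996, 41) = 40836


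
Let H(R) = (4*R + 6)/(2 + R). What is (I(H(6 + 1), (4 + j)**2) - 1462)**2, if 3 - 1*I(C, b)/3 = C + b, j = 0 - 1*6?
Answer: 19616041/9 ≈ 2.1796e+6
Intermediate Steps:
j = -6 (j = 0 - 6 = -6)
H(R) = (6 + 4*R)/(2 + R)
I(C, b) = 9 - 3*C - 3*b (I(C, b) = 9 - 3*(C + b) = 9 + (-3*C - 3*b) = 9 - 3*C - 3*b)
(I(H(6 + 1), (4 + j)**2) - 1462)**2 = ((9 - 6*(3 + 2*(6 + 1))/(2 + (6 + 1)) - 3*(4 - 6)**2) - 1462)**2 = ((9 - 6*(3 + 2*7)/(2 + 7) - 3*(-2)**2) - 1462)**2 = ((9 - 6*(3 + 14)/9 - 3*4) - 1462)**2 = ((9 - 6*17/9 - 12) - 1462)**2 = ((9 - 3*34/9 - 12) - 1462)**2 = ((9 - 34/3 - 12) - 1462)**2 = (-43/3 - 1462)**2 = (-4429/3)**2 = 19616041/9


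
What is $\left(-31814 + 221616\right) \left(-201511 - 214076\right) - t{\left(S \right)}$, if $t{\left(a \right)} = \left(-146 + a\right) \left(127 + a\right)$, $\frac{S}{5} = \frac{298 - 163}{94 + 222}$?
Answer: $- \frac{7876563911169517}{99856} \approx -7.8879 \cdot 10^{10}$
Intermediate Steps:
$S = \frac{675}{316}$ ($S = 5 \frac{298 - 163}{94 + 222} = 5 \cdot \frac{135}{316} = \frac{675}{316} \approx 2.1361$)
$\left(-31814 + 221616\right) \left(-201511 - 214076\right) - t{\left(S \right)} = \left(-31814 + 221616\right) \left(-201511 - 214076\right) - \left(-18542 + \left(\frac{675}{316}\right)^{2} - \frac{12825}{316}\right) = 189802 \left(-415587\right) - \left(-18542 + \frac{455625}{99856} - \frac{12825}{316}\right) = -78879243774 - - \frac{1855127027}{99856} = -78879243774 + \frac{1855127027}{99856} = - \frac{7876563911169517}{99856}$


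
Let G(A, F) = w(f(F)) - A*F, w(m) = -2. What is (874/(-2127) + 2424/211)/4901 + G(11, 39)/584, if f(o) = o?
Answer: -72700346027/98810737896 ≈ -0.73575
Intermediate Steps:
G(A, F) = -2 - A*F
(874/(-2127) + 2424/211)/4901 + G(11, 39)/584 = (874/(-2127) + 2424/211)/4901 + (-2 - 1*11*39)/584 = (874*(-1/2127) + 2424*(1/211))*(1/4901) + (-2 - 429)*(1/584) = (-874/2127 + 2424/211)*(1/4901) - 431*1/584 = (4971434/448797)*(1/4901) - 431/584 = 382418/169196469 - 431/584 = -72700346027/98810737896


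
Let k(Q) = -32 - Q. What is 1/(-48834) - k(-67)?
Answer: -1709191/48834 ≈ -35.000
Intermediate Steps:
1/(-48834) - k(-67) = 1/(-48834) - (-32 - 1*(-67)) = -1/48834 - (-32 + 67) = -1/48834 - 1*35 = -1/48834 - 35 = -1709191/48834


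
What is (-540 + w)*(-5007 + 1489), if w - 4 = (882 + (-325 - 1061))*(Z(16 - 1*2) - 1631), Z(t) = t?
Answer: -2865171776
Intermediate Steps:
w = 814972 (w = 4 + (882 + (-325 - 1061))*((16 - 1*2) - 1631) = 4 + (882 - 1386)*((16 - 2) - 1631) = 4 - 504*(14 - 1631) = 4 - 504*(-1617) = 4 + 814968 = 814972)
(-540 + w)*(-5007 + 1489) = (-540 + 814972)*(-5007 + 1489) = 814432*(-3518) = -2865171776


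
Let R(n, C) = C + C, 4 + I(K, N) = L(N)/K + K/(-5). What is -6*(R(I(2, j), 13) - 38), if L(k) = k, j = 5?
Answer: 72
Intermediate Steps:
I(K, N) = -4 - K/5 + N/K (I(K, N) = -4 + (N/K + K/(-5)) = -4 + (N/K + K*(-1/5)) = -4 + (N/K - K/5) = -4 + (-K/5 + N/K) = -4 - K/5 + N/K)
R(n, C) = 2*C
-6*(R(I(2, j), 13) - 38) = -6*(2*13 - 38) = -6*(26 - 38) = -6*(-12) = 72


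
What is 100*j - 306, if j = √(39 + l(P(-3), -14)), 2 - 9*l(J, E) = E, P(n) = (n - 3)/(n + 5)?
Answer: -306 + 100*√367/3 ≈ 332.57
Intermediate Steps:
P(n) = (-3 + n)/(5 + n)
l(J, E) = 2/9 - E/9
j = √367/3 (j = √(39 + (2/9 - ⅑*(-14))) = √(39 + (2/9 + 14/9)) = √(39 + 16/9) = √(367/9) = √367/3 ≈ 6.3857)
100*j - 306 = 100*(√367/3) - 306 = 100*√367/3 - 306 = -306 + 100*√367/3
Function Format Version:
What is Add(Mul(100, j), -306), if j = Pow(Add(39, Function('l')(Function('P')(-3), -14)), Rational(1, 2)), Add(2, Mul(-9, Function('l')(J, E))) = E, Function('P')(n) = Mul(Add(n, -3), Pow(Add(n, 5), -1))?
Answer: Add(-306, Mul(Rational(100, 3), Pow(367, Rational(1, 2)))) ≈ 332.57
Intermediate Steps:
Function('P')(n) = Mul(Pow(Add(5, n), -1), Add(-3, n)) (Function('P')(n) = Mul(Add(-3, n), Pow(Add(5, n), -1)) = Mul(Pow(Add(5, n), -1), Add(-3, n)))
Function('l')(J, E) = Add(Rational(2, 9), Mul(Rational(-1, 9), E))
j = Mul(Rational(1, 3), Pow(367, Rational(1, 2))) (j = Pow(Add(39, Add(Rational(2, 9), Mul(Rational(-1, 9), -14))), Rational(1, 2)) = Pow(Add(39, Add(Rational(2, 9), Rational(14, 9))), Rational(1, 2)) = Pow(Add(39, Rational(16, 9)), Rational(1, 2)) = Pow(Rational(367, 9), Rational(1, 2)) = Mul(Rational(1, 3), Pow(367, Rational(1, 2))) ≈ 6.3857)
Add(Mul(100, j), -306) = Add(Mul(100, Mul(Rational(1, 3), Pow(367, Rational(1, 2)))), -306) = Add(Mul(Rational(100, 3), Pow(367, Rational(1, 2))), -306) = Add(-306, Mul(Rational(100, 3), Pow(367, Rational(1, 2))))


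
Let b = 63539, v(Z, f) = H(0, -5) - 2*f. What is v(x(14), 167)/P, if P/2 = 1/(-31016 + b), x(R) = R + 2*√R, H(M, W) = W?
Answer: -11025297/2 ≈ -5.5126e+6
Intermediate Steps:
v(Z, f) = -5 - 2*f
P = 2/32523 (P = 2/(-31016 + 63539) = 2/32523 ≈ 6.1495e-5)
v(x(14), 167)/P = (-5 - 2*167)/(2/32523) = (-5 - 334)*(32523/2) = -339*32523/2 = -11025297/2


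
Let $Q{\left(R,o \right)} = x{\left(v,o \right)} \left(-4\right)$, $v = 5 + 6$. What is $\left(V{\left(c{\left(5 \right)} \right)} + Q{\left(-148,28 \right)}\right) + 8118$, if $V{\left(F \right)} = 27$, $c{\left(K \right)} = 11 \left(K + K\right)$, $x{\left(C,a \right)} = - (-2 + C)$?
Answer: $8181$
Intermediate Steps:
$v = 11$
$x{\left(C,a \right)} = 2 - C$
$c{\left(K \right)} = 22 K$ ($c{\left(K \right)} = 11 \cdot 2 K = 22 K$)
$Q{\left(R,o \right)} = 36$ ($Q{\left(R,o \right)} = \left(2 - 11\right) \left(-4\right) = \left(-9\right) \left(-4\right) = 36$)
$\left(V{\left(c{\left(5 \right)} \right)} + Q{\left(-148,28 \right)}\right) + 8118 = \left(27 + 36\right) + 8118 = 63 + 8118 = 8181$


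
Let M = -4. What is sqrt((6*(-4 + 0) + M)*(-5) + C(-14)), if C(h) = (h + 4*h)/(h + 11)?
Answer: 7*sqrt(30)/3 ≈ 12.780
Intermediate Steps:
C(h) = 5*h/(11 + h) (C(h) = (5*h)/(11 + h) = 5*h/(11 + h))
sqrt((6*(-4 + 0) + M)*(-5) + C(-14)) = sqrt((6*(-4 + 0) - 4)*(-5) + 5*(-14)/(11 - 14)) = sqrt((6*(-4) - 4)*(-5) + 5*(-14)/(-3)) = sqrt((-24 - 4)*(-5) + 5*(-14)*(-1/3)) = sqrt(-28*(-5) + 70/3) = sqrt(140 + 70/3) = sqrt(490/3) = 7*sqrt(30)/3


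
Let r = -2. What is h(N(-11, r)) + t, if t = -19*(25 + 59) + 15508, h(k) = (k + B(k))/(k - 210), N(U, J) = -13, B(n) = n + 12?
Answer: 3102390/223 ≈ 13912.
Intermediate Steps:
B(n) = 12 + n
h(k) = (12 + 2*k)/(-210 + k) (h(k) = (k + (12 + k))/(k - 210) = (12 + 2*k)/(-210 + k))
t = 13912 (t = -19*84 + 15508 = -1596 + 15508 = 13912)
h(N(-11, r)) + t = 2*(6 - 13)/(-210 - 13) + 13912 = 2*(-7)/(-223) + 13912 = 2*(-1/223)*(-7) + 13912 = 14/223 + 13912 = 3102390/223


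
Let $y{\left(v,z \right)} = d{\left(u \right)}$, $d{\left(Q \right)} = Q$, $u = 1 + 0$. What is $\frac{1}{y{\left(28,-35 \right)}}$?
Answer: $1$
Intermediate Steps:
$u = 1$
$y{\left(v,z \right)} = 1$
$\frac{1}{y{\left(28,-35 \right)}} = 1^{-1} = 1$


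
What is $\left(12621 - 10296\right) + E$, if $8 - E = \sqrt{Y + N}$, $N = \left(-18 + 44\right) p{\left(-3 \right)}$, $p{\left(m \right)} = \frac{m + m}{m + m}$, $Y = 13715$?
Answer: $2333 - \sqrt{13741} \approx 2215.8$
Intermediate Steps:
$p{\left(m \right)} = 1$ ($p{\left(m \right)} = \frac{2 m}{2 m} = 2 m \frac{1}{2 m} = 1$)
$N = 26$ ($N = \left(-18 + 44\right) 1 = 26 \cdot 1 = 26$)
$E = 8 - \sqrt{13741}$ ($E = 8 - \sqrt{13715 + 26} = 8 - \sqrt{13741} \approx -109.22$)
$\left(12621 - 10296\right) + E = \left(12621 - 10296\right) + \left(8 - \sqrt{13741}\right) = 2325 + \left(8 - \sqrt{13741}\right) = 2333 - \sqrt{13741}$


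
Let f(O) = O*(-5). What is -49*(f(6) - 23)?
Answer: 2597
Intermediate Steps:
f(O) = -5*O
-49*(f(6) - 23) = -49*(-5*6 - 23) = -49*(-30 - 23) = -49*(-53) = 2597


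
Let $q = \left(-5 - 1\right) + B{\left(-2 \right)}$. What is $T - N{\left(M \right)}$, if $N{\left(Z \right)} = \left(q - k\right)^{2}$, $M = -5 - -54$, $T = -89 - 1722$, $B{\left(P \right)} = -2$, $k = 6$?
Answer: $-2007$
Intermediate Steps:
$T = -1811$ ($T = -89 - 1722 = -1811$)
$q = -8$ ($q = \left(-5 - 1\right) - 2 = -6 - 2 = -8$)
$M = 49$ ($M = -5 + 54 = 49$)
$N{\left(Z \right)} = 196$ ($N{\left(Z \right)} = \left(-8 - 6\right)^{2} = \left(-14\right)^{2} = 196$)
$T - N{\left(M \right)} = -1811 - 196 = -2007$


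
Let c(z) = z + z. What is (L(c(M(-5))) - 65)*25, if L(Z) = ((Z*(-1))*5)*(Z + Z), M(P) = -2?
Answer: -5625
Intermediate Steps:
c(z) = 2*z
L(Z) = -10*Z² (L(Z) = (-Z*5)*(2*Z) = (-5*Z)*(2*Z) = -10*Z²)
(L(c(M(-5))) - 65)*25 = (-10*(2*(-2))² - 65)*25 = (-10*(-4)² - 65)*25 = (-10*16 - 65)*25 = (-160 - 65)*25 = -225*25 = -5625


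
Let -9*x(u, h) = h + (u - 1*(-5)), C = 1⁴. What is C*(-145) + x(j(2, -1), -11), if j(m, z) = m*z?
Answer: -1297/9 ≈ -144.11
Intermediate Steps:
C = 1
x(u, h) = -5/9 - h/9 - u/9 (x(u, h) = -(h + (u - 1*(-5)))/9 = -(h + (u + 5))/9 = -(h + (5 + u))/9 = -(5 + h + u)/9 = -5/9 - h/9 - u/9)
C*(-145) + x(j(2, -1), -11) = 1*(-145) + (-5/9 - ⅑*(-11) - 2*(-1)/9) = -145 + (-5/9 + 11/9 - ⅑*(-2)) = -145 + (-5/9 + 11/9 + 2/9) = -145 + 8/9 = -1297/9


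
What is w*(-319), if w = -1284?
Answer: 409596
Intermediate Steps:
w*(-319) = -1284*(-319) = 409596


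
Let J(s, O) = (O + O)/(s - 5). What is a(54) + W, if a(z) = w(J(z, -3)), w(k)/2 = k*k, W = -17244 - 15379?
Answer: -78327751/2401 ≈ -32623.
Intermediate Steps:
W = -32623
J(s, O) = 2*O/(-5 + s) (J(s, O) = (2*O)/(-5 + s) = 2*O/(-5 + s))
w(k) = 2*k² (w(k) = 2*(k*k) = 2*k²)
a(z) = 72/(-5 + z)² (a(z) = 2*(2*(-3)/(-5 + z))² = 2*(-6/(-5 + z))² = 2*(36/(-5 + z)²) = 72/(-5 + z)²)
a(54) + W = 72/(-5 + 54)² - 32623 = 72/49² - 32623 = 72*(1/2401) - 32623 = 72/2401 - 32623 = -78327751/2401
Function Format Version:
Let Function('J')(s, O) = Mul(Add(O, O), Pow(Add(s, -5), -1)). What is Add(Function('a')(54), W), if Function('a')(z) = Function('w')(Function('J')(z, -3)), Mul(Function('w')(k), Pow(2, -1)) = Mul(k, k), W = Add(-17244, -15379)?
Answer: Rational(-78327751, 2401) ≈ -32623.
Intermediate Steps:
W = -32623
Function('J')(s, O) = Mul(2, O, Pow(Add(-5, s), -1)) (Function('J')(s, O) = Mul(Mul(2, O), Pow(Add(-5, s), -1)) = Mul(2, O, Pow(Add(-5, s), -1)))
Function('w')(k) = Mul(2, Pow(k, 2)) (Function('w')(k) = Mul(2, Mul(k, k)) = Mul(2, Pow(k, 2)))
Function('a')(z) = Mul(72, Pow(Add(-5, z), -2)) (Function('a')(z) = Mul(2, Pow(Mul(2, -3, Pow(Add(-5, z), -1)), 2)) = Mul(2, Pow(Mul(-6, Pow(Add(-5, z), -1)), 2)) = Mul(2, Mul(36, Pow(Add(-5, z), -2))) = Mul(72, Pow(Add(-5, z), -2)))
Add(Function('a')(54), W) = Add(Mul(72, Pow(Add(-5, 54), -2)), -32623) = Add(Mul(72, Pow(49, -2)), -32623) = Add(Mul(72, Rational(1, 2401)), -32623) = Add(Rational(72, 2401), -32623) = Rational(-78327751, 2401)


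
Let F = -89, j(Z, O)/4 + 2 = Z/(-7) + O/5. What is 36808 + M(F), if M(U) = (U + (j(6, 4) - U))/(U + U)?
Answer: 114657064/3115 ≈ 36808.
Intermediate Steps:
j(Z, O) = -8 - 4*Z/7 + 4*O/5 (j(Z, O) = -8 + 4*(Z/(-7) + O/5) = -8 + 4*(Z*(-1/7) + O*(1/5)) = -8 + 4*(-Z/7 + O/5) = -8 + (-4*Z/7 + 4*O/5) = -8 - 4*Z/7 + 4*O/5)
M(U) = -144/(35*U) (M(U) = (U + ((-8 - 4/7*6 + (4/5)*4) - U))/(U + U) = (U + ((-8 - 24/7 + 16/5) - U))/((2*U)) = (U + (-288/35 - U))*(1/(2*U)) = -144/(35*U))
36808 + M(F) = 36808 - 144/35/(-89) = 36808 - 144/35*(-1/89) = 36808 + 144/3115 = 114657064/3115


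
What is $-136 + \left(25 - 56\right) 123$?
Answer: $-3949$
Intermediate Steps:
$-136 + \left(25 - 56\right) 123 = -136 - 3813 = -3949$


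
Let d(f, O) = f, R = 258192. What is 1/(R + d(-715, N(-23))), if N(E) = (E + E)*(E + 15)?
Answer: 1/257477 ≈ 3.8838e-6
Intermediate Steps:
N(E) = 2*E*(15 + E) (N(E) = (2*E)*(15 + E) = 2*E*(15 + E))
1/(R + d(-715, N(-23))) = 1/(258192 - 715) = 1/257477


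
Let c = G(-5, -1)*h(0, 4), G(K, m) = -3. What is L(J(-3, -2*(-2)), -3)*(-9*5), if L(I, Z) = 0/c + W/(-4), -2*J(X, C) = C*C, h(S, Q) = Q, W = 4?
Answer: 45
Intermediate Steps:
J(X, C) = -C²/2 (J(X, C) = -C*C/2 = -C²/2)
c = -12 (c = -3*4 = -12)
L(I, Z) = -1 (L(I, Z) = 0/(-12) + 4/(-4) = 0*(-1/12) + 4*(-¼) = 0 - 1 = -1)
L(J(-3, -2*(-2)), -3)*(-9*5) = -(-9)*5 = -1*(-45) = 45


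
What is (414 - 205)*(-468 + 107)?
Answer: -75449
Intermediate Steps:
(414 - 205)*(-468 + 107) = 209*(-361) = -75449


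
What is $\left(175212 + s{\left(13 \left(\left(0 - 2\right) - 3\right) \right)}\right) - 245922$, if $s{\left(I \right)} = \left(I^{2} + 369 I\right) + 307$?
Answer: $-90163$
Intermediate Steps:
$s{\left(I \right)} = 307 + I^{2} + 369 I$
$\left(175212 + s{\left(13 \left(\left(0 - 2\right) - 3\right) \right)}\right) - 245922 = \left(175212 + \left(307 + \left(13 \left(\left(0 - 2\right) - 3\right)\right)^{2} + 369 \cdot 13 \left(\left(0 - 2\right) - 3\right)\right)\right) - 245922 = \left(175212 + \left(307 + \left(13 \left(-2 - 3\right)\right)^{2} + 369 \cdot 13 \left(-2 - 3\right)\right)\right) - 245922 = \left(175212 + \left(307 + \left(13 \left(-5\right)\right)^{2} + 369 \cdot 13 \left(-5\right)\right)\right) - 245922 = \left(175212 + \left(307 + \left(-65\right)^{2} + 369 \left(-65\right)\right)\right) - 245922 = \left(175212 + \left(307 + 4225 - 23985\right)\right) - 245922 = \left(175212 - 19453\right) - 245922 = 155759 - 245922 = -90163$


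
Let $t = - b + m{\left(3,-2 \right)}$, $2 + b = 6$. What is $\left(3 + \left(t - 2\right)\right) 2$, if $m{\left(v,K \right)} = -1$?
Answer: $-8$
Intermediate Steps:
$b = 4$ ($b = -2 + 6 = 4$)
$t = -5$ ($t = \left(-1\right) 4 - 1 = -4 - 1 = -5$)
$\left(3 + \left(t - 2\right)\right) 2 = \left(3 - 7\right) 2 = \left(-4\right) 2 = -8$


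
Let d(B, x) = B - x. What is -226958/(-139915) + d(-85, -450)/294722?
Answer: 66940584651/41236028630 ≈ 1.6234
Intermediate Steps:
-226958/(-139915) + d(-85, -450)/294722 = -226958/(-139915) + (-85 - 1*(-450))/294722 = -226958*(-1/139915) + (-85 + 450)*(1/294722) = 226958/139915 + 365*(1/294722) = 226958/139915 + 365/294722 = 66940584651/41236028630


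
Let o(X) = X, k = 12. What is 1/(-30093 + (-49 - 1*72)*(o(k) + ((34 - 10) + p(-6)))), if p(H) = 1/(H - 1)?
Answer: -7/241022 ≈ -2.9043e-5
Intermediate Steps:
p(H) = 1/(-1 + H)
1/(-30093 + (-49 - 1*72)*(o(k) + ((34 - 10) + p(-6)))) = 1/(-30093 + (-49 - 1*72)*(12 + ((34 - 10) + 1/(-1 - 6)))) = 1/(-30093 + (-49 - 72)*(12 + (24 + 1/(-7)))) = 1/(-30093 - 121*(12 + (24 - ⅐))) = 1/(-30093 - 121*(12 + 167/7)) = 1/(-30093 - 121*251/7) = 1/(-30093 - 30371/7) = 1/(-241022/7) = -7/241022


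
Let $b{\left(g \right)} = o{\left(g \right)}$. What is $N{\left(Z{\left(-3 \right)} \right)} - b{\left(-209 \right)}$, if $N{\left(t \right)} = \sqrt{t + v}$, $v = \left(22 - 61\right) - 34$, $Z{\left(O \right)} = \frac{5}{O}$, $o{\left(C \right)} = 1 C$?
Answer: $209 + \frac{4 i \sqrt{42}}{3} \approx 209.0 + 8.641 i$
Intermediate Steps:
$o{\left(C \right)} = C$
$b{\left(g \right)} = g$
$v = -73$ ($v = -39 - 34 = -73$)
$N{\left(t \right)} = \sqrt{-73 + t}$ ($N{\left(t \right)} = \sqrt{t - 73} = \sqrt{-73 + t}$)
$N{\left(Z{\left(-3 \right)} \right)} - b{\left(-209 \right)} = \sqrt{-73 + \frac{5}{-3}} - -209 = \sqrt{-73 + 5 \left(- \frac{1}{3}\right)} + 209 = \sqrt{-73 - \frac{5}{3}} + 209 = \sqrt{- \frac{224}{3}} + 209 = \frac{4 i \sqrt{42}}{3} + 209 = 209 + \frac{4 i \sqrt{42}}{3}$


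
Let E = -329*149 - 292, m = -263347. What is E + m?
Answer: -312660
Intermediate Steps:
E = -49313 (E = -49021 - 292 = -49313)
E + m = -49313 - 263347 = -312660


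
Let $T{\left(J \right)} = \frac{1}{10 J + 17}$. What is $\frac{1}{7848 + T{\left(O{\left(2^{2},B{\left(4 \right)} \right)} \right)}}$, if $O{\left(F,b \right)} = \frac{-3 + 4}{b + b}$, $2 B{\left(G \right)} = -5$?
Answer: $\frac{15}{117721} \approx 0.00012742$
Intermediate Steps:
$B{\left(G \right)} = - \frac{5}{2}$ ($B{\left(G \right)} = \frac{1}{2} \left(-5\right) = - \frac{5}{2}$)
$O{\left(F,b \right)} = \frac{1}{2 b}$ ($O{\left(F,b \right)} = 1 \frac{1}{2 b} = \frac{1}{2 b}$)
$T{\left(J \right)} = \frac{1}{17 + 10 J}$
$\frac{1}{7848 + T{\left(O{\left(2^{2},B{\left(4 \right)} \right)} \right)}} = \frac{1}{7848 + \frac{1}{17 + 10 \frac{1}{2 \left(- \frac{5}{2}\right)}}} = \frac{1}{7848 + \frac{1}{17 + 10 \cdot \frac{1}{2} \left(- \frac{2}{5}\right)}} = \frac{1}{7848 + \frac{1}{17 + 10 \left(- \frac{1}{5}\right)}} = \frac{1}{7848 + \frac{1}{17 - 2}} = \frac{1}{7848 + \frac{1}{15}} = \frac{1}{\frac{117721}{15}} = \frac{15}{117721}$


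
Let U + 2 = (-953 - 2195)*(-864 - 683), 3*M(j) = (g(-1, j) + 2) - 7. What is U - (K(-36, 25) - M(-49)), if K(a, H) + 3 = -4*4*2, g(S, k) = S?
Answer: 4869987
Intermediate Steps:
M(j) = -2 (M(j) = ((-1 + 2) - 7)/3 = (1 - 7)/3 = (⅓)*(-6) = -2)
K(a, H) = -35 (K(a, H) = -3 - 4*4*2 = -3 - 16*2 = -3 - 32 = -35)
U = 4869954 (U = -2 + (-953 - 2195)*(-864 - 683) = -2 - 3148*(-1547) = -2 + 4869956 = 4869954)
U - (K(-36, 25) - M(-49)) = 4869954 - (-35 - 1*(-2)) = 4869954 - (-35 + 2) = 4869954 - 1*(-33) = 4869954 + 33 = 4869987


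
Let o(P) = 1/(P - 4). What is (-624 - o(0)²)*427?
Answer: -4263595/16 ≈ -2.6647e+5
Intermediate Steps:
o(P) = 1/(-4 + P)
(-624 - o(0)²)*427 = (-624 - (1/(-4 + 0))²)*427 = (-624 - (1/(-4))²)*427 = (-624 - (-¼)²)*427 = (-624 - 1*1/16)*427 = (-624 - 1/16)*427 = -9985/16*427 = -4263595/16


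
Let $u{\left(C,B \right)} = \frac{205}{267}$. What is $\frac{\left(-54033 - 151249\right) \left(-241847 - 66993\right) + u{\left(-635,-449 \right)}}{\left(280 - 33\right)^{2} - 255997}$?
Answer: $- \frac{16927611199165}{52061796} \approx -3.2514 \cdot 10^{5}$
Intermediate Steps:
$u{\left(C,B \right)} = \frac{205}{267}$ ($u{\left(C,B \right)} = 205 \cdot \frac{1}{267} = \frac{205}{267}$)
$\frac{\left(-54033 - 151249\right) \left(-241847 - 66993\right) + u{\left(-635,-449 \right)}}{\left(280 - 33\right)^{2} - 255997} = \frac{\left(-54033 - 151249\right) \left(-241847 - 66993\right) + \frac{205}{267}}{\left(280 - 33\right)^{2} - 255997} = \frac{\left(-205282\right) \left(-308840\right) + \frac{205}{267}}{247^{2} - 255997} = \frac{63399292880 + \frac{205}{267}}{61009 - 255997} = \frac{16927611199165}{267 \left(-194988\right)} = \frac{16927611199165}{267} \left(- \frac{1}{194988}\right) = - \frac{16927611199165}{52061796}$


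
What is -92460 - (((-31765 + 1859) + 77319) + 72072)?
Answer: -211945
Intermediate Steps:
-92460 - (((-31765 + 1859) + 77319) + 72072) = -92460 - ((-29906 + 77319) + 72072) = -92460 - (47413 + 72072) = -92460 - 1*119485 = -92460 - 119485 = -211945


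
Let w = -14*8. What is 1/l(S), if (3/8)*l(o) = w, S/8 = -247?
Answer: -3/896 ≈ -0.0033482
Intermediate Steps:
S = -1976 (S = 8*(-247) = -1976)
w = -112
l(o) = -896/3 (l(o) = (8/3)*(-112) = -896/3)
1/l(S) = 1/(-896/3) = -3/896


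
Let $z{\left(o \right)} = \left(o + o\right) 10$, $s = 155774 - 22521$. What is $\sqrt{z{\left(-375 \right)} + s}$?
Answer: $\sqrt{125753} \approx 354.62$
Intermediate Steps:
$s = 133253$ ($s = 155774 - 22521 = 133253$)
$z{\left(o \right)} = 20 o$ ($z{\left(o \right)} = 2 o 10 = 20 o$)
$\sqrt{z{\left(-375 \right)} + s} = \sqrt{20 \left(-375\right) + 133253} = \sqrt{-7500 + 133253} = \sqrt{125753}$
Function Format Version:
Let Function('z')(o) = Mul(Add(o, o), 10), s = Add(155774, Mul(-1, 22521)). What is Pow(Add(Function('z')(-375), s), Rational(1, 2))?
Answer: Pow(125753, Rational(1, 2)) ≈ 354.62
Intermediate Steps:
s = 133253 (s = Add(155774, -22521) = 133253)
Function('z')(o) = Mul(20, o) (Function('z')(o) = Mul(Mul(2, o), 10) = Mul(20, o))
Pow(Add(Function('z')(-375), s), Rational(1, 2)) = Pow(Add(Mul(20, -375), 133253), Rational(1, 2)) = Pow(Add(-7500, 133253), Rational(1, 2)) = Pow(125753, Rational(1, 2))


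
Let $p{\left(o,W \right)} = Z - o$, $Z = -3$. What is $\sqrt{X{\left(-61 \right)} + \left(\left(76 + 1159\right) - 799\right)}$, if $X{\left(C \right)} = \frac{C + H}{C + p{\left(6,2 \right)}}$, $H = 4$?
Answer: $\frac{\sqrt{2140390}}{70} \approx 20.9$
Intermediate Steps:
$p{\left(o,W \right)} = -3 - o$
$X{\left(C \right)} = \frac{4 + C}{-9 + C}$ ($X{\left(C \right)} = \frac{C + 4}{C - 9} = \frac{4 + C}{C - 9} = \frac{4 + C}{-9 + C}$)
$\sqrt{X{\left(-61 \right)} + \left(\left(76 + 1159\right) - 799\right)} = \sqrt{\frac{4 - 61}{-9 - 61} + \left(\left(76 + 1159\right) - 799\right)} = \sqrt{\frac{1}{-70} \left(-57\right) + \left(1235 - 799\right)} = \sqrt{\left(- \frac{1}{70}\right) \left(-57\right) + 436} = \sqrt{\frac{57}{70} + 436} = \sqrt{\frac{30577}{70}} = \frac{\sqrt{2140390}}{70}$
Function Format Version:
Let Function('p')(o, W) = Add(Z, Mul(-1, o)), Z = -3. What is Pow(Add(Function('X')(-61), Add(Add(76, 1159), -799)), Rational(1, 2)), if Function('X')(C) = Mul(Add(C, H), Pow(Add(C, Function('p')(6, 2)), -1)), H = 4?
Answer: Mul(Rational(1, 70), Pow(2140390, Rational(1, 2))) ≈ 20.900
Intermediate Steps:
Function('p')(o, W) = Add(-3, Mul(-1, o))
Function('X')(C) = Mul(Pow(Add(-9, C), -1), Add(4, C)) (Function('X')(C) = Mul(Add(C, 4), Pow(Add(C, Add(-3, Mul(-1, 6))), -1)) = Mul(Add(4, C), Pow(Add(C, Add(-3, -6)), -1)) = Mul(Add(4, C), Pow(Add(C, -9), -1)) = Mul(Add(4, C), Pow(Add(-9, C), -1)) = Mul(Pow(Add(-9, C), -1), Add(4, C)))
Pow(Add(Function('X')(-61), Add(Add(76, 1159), -799)), Rational(1, 2)) = Pow(Add(Mul(Pow(Add(-9, -61), -1), Add(4, -61)), Add(Add(76, 1159), -799)), Rational(1, 2)) = Pow(Add(Mul(Pow(-70, -1), -57), Add(1235, -799)), Rational(1, 2)) = Pow(Add(Mul(Rational(-1, 70), -57), 436), Rational(1, 2)) = Pow(Add(Rational(57, 70), 436), Rational(1, 2)) = Pow(Rational(30577, 70), Rational(1, 2)) = Mul(Rational(1, 70), Pow(2140390, Rational(1, 2)))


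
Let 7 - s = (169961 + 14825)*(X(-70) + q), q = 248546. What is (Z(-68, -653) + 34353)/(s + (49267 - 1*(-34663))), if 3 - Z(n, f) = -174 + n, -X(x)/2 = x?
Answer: -34598/45953607259 ≈ -7.5289e-7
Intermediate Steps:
X(x) = -2*x
s = -45953691189 (s = 7 - (169961 + 14825)*(-2*(-70) + 248546) = 7 - 184786*(140 + 248546) = 7 - 184786*248686 = 7 - 1*45953691196 = 7 - 45953691196 = -45953691189)
Z(n, f) = 177 - n (Z(n, f) = 3 - (-174 + n) = 3 + (174 - n) = 177 - n)
(Z(-68, -653) + 34353)/(s + (49267 - 1*(-34663))) = ((177 - 1*(-68)) + 34353)/(-45953691189 + (49267 - 1*(-34663))) = ((177 + 68) + 34353)/(-45953691189 + (49267 + 34663)) = (245 + 34353)/(-45953691189 + 83930) = 34598/(-45953607259) = 34598*(-1/45953607259) = -34598/45953607259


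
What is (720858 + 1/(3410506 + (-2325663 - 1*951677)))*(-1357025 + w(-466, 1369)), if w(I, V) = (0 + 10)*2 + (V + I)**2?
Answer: -2363174788129122/6053 ≈ -3.9041e+11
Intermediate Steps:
w(I, V) = 20 + (I + V)**2 (w(I, V) = 10*2 + (I + V)**2 = 20 + (I + V)**2)
(720858 + 1/(3410506 + (-2325663 - 1*951677)))*(-1357025 + w(-466, 1369)) = (720858 + 1/(3410506 + (-2325663 - 1*951677)))*(-1357025 + (20 + (-466 + 1369)**2)) = (720858 + 1/(3410506 + (-2325663 - 951677)))*(-1357025 + (20 + 903**2)) = (720858 + 1/(3410506 - 3277340))*(-1357025 + (20 + 815409)) = (720858 + 1/133166)*(-1357025 + 815429) = (720858 + 1/133166)*(-541596) = (95993776429/133166)*(-541596) = -2363174788129122/6053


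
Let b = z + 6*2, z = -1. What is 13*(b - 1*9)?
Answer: 26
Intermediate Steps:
b = 11 (b = -1 + 6*2 = -1 + 12 = 11)
13*(b - 1*9) = 13*(11 - 1*9) = 13*(11 - 9) = 13*2 = 26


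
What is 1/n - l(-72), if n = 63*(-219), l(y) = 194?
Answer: -2676619/13797 ≈ -194.00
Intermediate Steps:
n = -13797
1/n - l(-72) = 1/(-13797) - 1*194 = -1/13797 - 194 = -2676619/13797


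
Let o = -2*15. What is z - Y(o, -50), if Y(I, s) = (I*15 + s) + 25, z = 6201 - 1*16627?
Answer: -9951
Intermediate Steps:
z = -10426 (z = 6201 - 16627 = -10426)
o = -30
Y(I, s) = 25 + s + 15*I (Y(I, s) = (15*I + s) + 25 = (s + 15*I) + 25 = 25 + s + 15*I)
z - Y(o, -50) = -10426 - (25 - 50 + 15*(-30)) = -10426 - (25 - 50 - 450) = -10426 - 1*(-475) = -10426 + 475 = -9951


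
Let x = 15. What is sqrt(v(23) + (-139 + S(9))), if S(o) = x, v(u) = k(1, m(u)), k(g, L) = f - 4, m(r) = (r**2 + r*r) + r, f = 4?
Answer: 2*I*sqrt(31) ≈ 11.136*I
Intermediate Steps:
m(r) = r + 2*r**2 (m(r) = (r**2 + r**2) + r = 2*r**2 + r = r + 2*r**2)
k(g, L) = 0 (k(g, L) = 4 - 4 = 0)
v(u) = 0
S(o) = 15
sqrt(v(23) + (-139 + S(9))) = sqrt(0 + (-139 + 15)) = sqrt(0 - 124) = sqrt(-124) = 2*I*sqrt(31)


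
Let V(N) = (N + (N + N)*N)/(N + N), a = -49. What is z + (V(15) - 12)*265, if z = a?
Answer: 1757/2 ≈ 878.50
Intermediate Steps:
z = -49
V(N) = (N + 2*N**2)/(2*N) (V(N) = (N + (2*N)*N)/((2*N)) = (N + 2*N**2)*(1/(2*N)) = (N + 2*N**2)/(2*N))
z + (V(15) - 12)*265 = -49 + ((1/2 + 15) - 12)*265 = -49 + (31/2 - 12)*265 = -49 + (7/2)*265 = -49 + 1855/2 = 1757/2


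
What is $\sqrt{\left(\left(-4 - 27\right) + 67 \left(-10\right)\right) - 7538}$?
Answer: $i \sqrt{8239} \approx 90.769 i$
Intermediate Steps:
$\sqrt{\left(\left(-4 - 27\right) + 67 \left(-10\right)\right) - 7538} = \sqrt{\left(\left(-4 - 27\right) - 670\right) - 7538} = \sqrt{\left(-31 - 670\right) - 7538} = \sqrt{-701 - 7538} = \sqrt{-8239} = i \sqrt{8239}$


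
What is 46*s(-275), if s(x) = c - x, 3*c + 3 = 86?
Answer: 41768/3 ≈ 13923.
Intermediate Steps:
c = 83/3 (c = -1 + (⅓)*86 = -1 + 86/3 = 83/3 ≈ 27.667)
s(x) = 83/3 - x
46*s(-275) = 46*(83/3 - 1*(-275)) = 46*(83/3 + 275) = 46*(908/3) = 41768/3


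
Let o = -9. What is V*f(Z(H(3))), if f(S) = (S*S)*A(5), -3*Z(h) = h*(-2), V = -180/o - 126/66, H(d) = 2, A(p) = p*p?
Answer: 79600/99 ≈ 804.04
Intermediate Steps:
A(p) = p**2
V = 199/11 (V = -180/(-9) - 126/66 = -180*(-1/9) - 126*1/66 = 20 - 21/11 = 199/11 ≈ 18.091)
Z(h) = 2*h/3 (Z(h) = -h*(-2)/3 = -(-2)*h/3 = 2*h/3)
f(S) = 25*S**2 (f(S) = (S*S)*5**2 = S**2*25 = 25*S**2)
V*f(Z(H(3))) = 199*(25*((2/3)*2)**2)/11 = 199*(25*(4/3)**2)/11 = 199*(25*(16/9))/11 = (199/11)*(400/9) = 79600/99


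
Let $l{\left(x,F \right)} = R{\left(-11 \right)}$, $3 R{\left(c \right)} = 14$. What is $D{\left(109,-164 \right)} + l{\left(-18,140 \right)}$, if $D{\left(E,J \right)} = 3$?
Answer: $\frac{23}{3} \approx 7.6667$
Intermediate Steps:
$R{\left(c \right)} = \frac{14}{3}$ ($R{\left(c \right)} = \frac{1}{3} \cdot 14 = \frac{14}{3}$)
$l{\left(x,F \right)} = \frac{14}{3}$
$D{\left(109,-164 \right)} + l{\left(-18,140 \right)} = 3 + \frac{14}{3} = \frac{23}{3}$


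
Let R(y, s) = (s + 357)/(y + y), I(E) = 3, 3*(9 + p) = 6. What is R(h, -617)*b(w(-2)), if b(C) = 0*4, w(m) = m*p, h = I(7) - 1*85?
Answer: 0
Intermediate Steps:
p = -7 (p = -9 + (1/3)*6 = -9 + 2 = -7)
h = -82 (h = 3 - 1*85 = 3 - 85 = -82)
R(y, s) = (357 + s)/(2*y) (R(y, s) = (357 + s)/((2*y)) = (357 + s)*(1/(2*y)) = (357 + s)/(2*y))
w(m) = -7*m (w(m) = m*(-7) = -7*m)
b(C) = 0
R(h, -617)*b(w(-2)) = ((1/2)*(357 - 617)/(-82))*0 = ((1/2)*(-1/82)*(-260))*0 = (65/41)*0 = 0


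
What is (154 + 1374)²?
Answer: 2334784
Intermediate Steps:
(154 + 1374)² = 1528² = 2334784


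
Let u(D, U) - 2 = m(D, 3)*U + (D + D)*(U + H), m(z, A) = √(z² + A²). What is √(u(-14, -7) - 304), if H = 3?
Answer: √(-190 - 7*√205) ≈ 17.036*I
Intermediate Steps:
m(z, A) = √(A² + z²)
u(D, U) = 2 + U*√(9 + D²) + 2*D*(3 + U) (u(D, U) = 2 + (√(3² + D²)*U + (D + D)*(U + 3)) = 2 + (√(9 + D²)*U + (2*D)*(3 + U)) = 2 + (U*√(9 + D²) + 2*D*(3 + U)) = 2 + U*√(9 + D²) + 2*D*(3 + U))
√(u(-14, -7) - 304) = √((2 + 6*(-14) - 7*√(9 + (-14)²) + 2*(-14)*(-7)) - 304) = √((2 - 84 - 7*√(9 + 196) + 196) - 304) = √((2 - 84 - 7*√205 + 196) - 304) = √((114 - 7*√205) - 304) = √(-190 - 7*√205)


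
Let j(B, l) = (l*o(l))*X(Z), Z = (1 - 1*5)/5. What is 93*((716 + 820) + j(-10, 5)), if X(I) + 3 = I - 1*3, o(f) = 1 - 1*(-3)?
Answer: 130200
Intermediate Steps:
o(f) = 4 (o(f) = 1 + 3 = 4)
Z = -4/5 (Z = (1 - 5)*(1/5) = -4*1/5 = -4/5 ≈ -0.80000)
X(I) = -6 + I (X(I) = -3 + (I - 1*3) = -3 + (I - 3) = -3 + (-3 + I) = -6 + I)
j(B, l) = -136*l/5 (j(B, l) = (l*4)*(-6 - 4/5) = (4*l)*(-34/5) = -136*l/5)
93*((716 + 820) + j(-10, 5)) = 93*((716 + 820) - 136/5*5) = 93*(1536 - 136) = 93*1400 = 130200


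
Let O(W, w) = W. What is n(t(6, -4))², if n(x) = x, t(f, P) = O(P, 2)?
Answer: 16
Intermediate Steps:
t(f, P) = P
n(t(6, -4))² = (-4)² = 16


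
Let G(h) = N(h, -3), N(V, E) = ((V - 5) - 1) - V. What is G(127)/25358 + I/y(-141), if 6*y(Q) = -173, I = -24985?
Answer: 1900708371/2193467 ≈ 866.53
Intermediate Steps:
y(Q) = -173/6 (y(Q) = (⅙)*(-173) = -173/6)
N(V, E) = -6 (N(V, E) = ((-5 + V) - 1) - V = (-6 + V) - V = -6)
G(h) = -6
G(127)/25358 + I/y(-141) = -6/25358 - 24985/(-173/6) = -6*1/25358 - 24985*(-6/173) = -3/12679 + 149910/173 = 1900708371/2193467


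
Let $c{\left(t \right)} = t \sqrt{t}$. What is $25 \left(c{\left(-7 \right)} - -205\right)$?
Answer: $5125 - 175 i \sqrt{7} \approx 5125.0 - 463.01 i$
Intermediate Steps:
$c{\left(t \right)} = t^{\frac{3}{2}}$
$25 \left(c{\left(-7 \right)} - -205\right) = 25 \left(\left(-7\right)^{\frac{3}{2}} - -205\right) = 25 \left(- 7 i \sqrt{7} + 205\right) = 25 \left(205 - 7 i \sqrt{7}\right) = 5125 - 175 i \sqrt{7}$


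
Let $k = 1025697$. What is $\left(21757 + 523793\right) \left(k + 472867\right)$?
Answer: $817541590200$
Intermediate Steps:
$\left(21757 + 523793\right) \left(k + 472867\right) = \left(21757 + 523793\right) \left(1025697 + 472867\right) = 545550 \cdot 1498564 = 817541590200$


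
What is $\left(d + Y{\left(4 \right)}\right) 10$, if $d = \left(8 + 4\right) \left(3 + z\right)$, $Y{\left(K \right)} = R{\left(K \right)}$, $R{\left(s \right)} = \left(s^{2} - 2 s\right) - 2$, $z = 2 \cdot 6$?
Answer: $1860$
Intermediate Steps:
$z = 12$
$R{\left(s \right)} = -2 + s^{2} - 2 s$
$Y{\left(K \right)} = -2 + K^{2} - 2 K$
$d = 180$ ($d = \left(8 + 4\right) \left(3 + 12\right) = 12 \cdot 15 = 180$)
$\left(d + Y{\left(4 \right)}\right) 10 = \left(180 - \left(10 - 16\right)\right) 10 = \left(180 - -6\right) 10 = \left(180 + 6\right) 10 = 186 \cdot 10 = 1860$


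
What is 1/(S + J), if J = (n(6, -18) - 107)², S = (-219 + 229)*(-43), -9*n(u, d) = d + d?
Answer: 1/10179 ≈ 9.8241e-5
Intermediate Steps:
n(u, d) = -2*d/9 (n(u, d) = -(d + d)/9 = -2*d/9)
S = -430 (S = 10*(-43) = -430)
J = 10609 (J = (-2/9*(-18) - 107)² = (4 - 107)² = (-103)² = 10609)
1/(S + J) = 1/(-430 + 10609) = 1/10179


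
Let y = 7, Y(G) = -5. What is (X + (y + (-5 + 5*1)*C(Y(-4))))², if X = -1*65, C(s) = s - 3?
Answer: 3364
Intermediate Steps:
C(s) = -3 + s
X = -65
(X + (y + (-5 + 5*1)*C(Y(-4))))² = (-65 + (7 + (-5 + 5*1)*(-3 - 5)))² = (-65 + (7 + (-5 + 5)*(-8)))² = (-65 + (7 + 0*(-8)))² = (-65 + (7 + 0))² = (-65 + 7)² = (-58)² = 3364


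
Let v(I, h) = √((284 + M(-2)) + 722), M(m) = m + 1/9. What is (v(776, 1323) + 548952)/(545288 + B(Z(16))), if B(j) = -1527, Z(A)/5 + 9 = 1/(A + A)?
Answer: 548952/543761 + √9037/1631283 ≈ 1.0096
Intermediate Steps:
M(m) = ⅑ + m (M(m) = m + ⅑ = ⅑ + m)
Z(A) = -45 + 5/(2*A) (Z(A) = -45 + 5/(A + A) = -45 + 5/((2*A)) = -45 + 5*(1/(2*A)) = -45 + 5/(2*A))
v(I, h) = √9037/3 (v(I, h) = √((284 + (⅑ - 2)) + 722) = √((284 - 17/9) + 722) = √(2539/9 + 722) = √(9037/9) = √9037/3)
(v(776, 1323) + 548952)/(545288 + B(Z(16))) = (√9037/3 + 548952)/(545288 - 1527) = (548952 + √9037/3)/543761 = (548952 + √9037/3)*(1/543761) = 548952/543761 + √9037/1631283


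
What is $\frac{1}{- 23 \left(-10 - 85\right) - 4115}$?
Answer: $- \frac{1}{1930} \approx -0.00051813$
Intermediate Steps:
$\frac{1}{- 23 \left(-10 - 85\right) - 4115} = \frac{1}{\left(-23\right) \left(-95\right) - 4115} = \frac{1}{2185 - 4115} = \frac{1}{-1930} = - \frac{1}{1930}$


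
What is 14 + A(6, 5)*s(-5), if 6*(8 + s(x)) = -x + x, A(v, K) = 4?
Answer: -18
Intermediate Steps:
s(x) = -8 (s(x) = -8 + (-x + x)/6 = -8 + (⅙)*0 = -8 + 0 = -8)
14 + A(6, 5)*s(-5) = 14 + 4*(-8) = 14 - 32 = -18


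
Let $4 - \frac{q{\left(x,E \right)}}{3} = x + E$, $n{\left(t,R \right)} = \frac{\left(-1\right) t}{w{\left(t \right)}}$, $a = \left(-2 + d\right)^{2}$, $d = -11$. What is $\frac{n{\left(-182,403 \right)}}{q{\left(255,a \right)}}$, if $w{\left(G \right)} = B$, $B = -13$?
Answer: $\frac{1}{90} \approx 0.011111$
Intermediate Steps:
$w{\left(G \right)} = -13$
$a = 169$ ($a = \left(-2 - 11\right)^{2} = \left(-13\right)^{2} = 169$)
$n{\left(t,R \right)} = \frac{t}{13}$ ($n{\left(t,R \right)} = \frac{\left(-1\right) t}{-13} = - t \left(- \frac{1}{13}\right) = \frac{t}{13}$)
$q{\left(x,E \right)} = 12 - 3 E - 3 x$ ($q{\left(x,E \right)} = 12 - 3 \left(x + E\right) = 12 - 3 \left(E + x\right) = 12 - \left(3 E + 3 x\right) = 12 - 3 E - 3 x$)
$\frac{n{\left(-182,403 \right)}}{q{\left(255,a \right)}} = \frac{\frac{1}{13} \left(-182\right)}{12 - 507 - 765} = - \frac{14}{12 - 507 - 765} = - \frac{14}{-1260} = \left(-14\right) \left(- \frac{1}{1260}\right) = \frac{1}{90}$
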